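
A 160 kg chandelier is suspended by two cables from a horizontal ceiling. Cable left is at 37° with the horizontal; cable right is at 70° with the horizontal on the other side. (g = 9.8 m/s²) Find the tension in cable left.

T_left ≈ 561 N

Weight W = 160 × 9.8 = 1568 N acts straight down.
Horizontal: T_left cos 37° = T_right cos 70°  →  T_right = 2.335 T_left.
Vertical: T_left sin 37° + T_right sin 70° = 1568.
Substituting the horizontal relation into the vertical equation gives 2.796 T_left = 1568, so T_left = 560.8 N.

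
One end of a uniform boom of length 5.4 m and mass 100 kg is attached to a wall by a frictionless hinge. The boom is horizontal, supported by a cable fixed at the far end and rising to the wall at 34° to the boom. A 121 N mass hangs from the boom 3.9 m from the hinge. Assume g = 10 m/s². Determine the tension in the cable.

Take torques about the hinge: T sin 34° · 5.4 = 100×10×2.7 + 121×3.9 = 3171.9 N·m.
So T = 3171.9 / (0.5592 × 5.4) = 1050.4 N.

T ≈ 1050 N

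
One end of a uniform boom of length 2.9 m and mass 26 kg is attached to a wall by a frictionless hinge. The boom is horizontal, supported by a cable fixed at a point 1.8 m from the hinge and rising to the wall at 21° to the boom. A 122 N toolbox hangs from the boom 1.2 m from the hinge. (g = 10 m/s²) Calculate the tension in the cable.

T ≈ 811 N

Take torques about the hinge: T sin 21° · 1.8 = 26×10×1.45 + 122×1.2 = 523.4 N·m.
So T = 523.4 / (0.3584 × 1.8) = 811.39 N.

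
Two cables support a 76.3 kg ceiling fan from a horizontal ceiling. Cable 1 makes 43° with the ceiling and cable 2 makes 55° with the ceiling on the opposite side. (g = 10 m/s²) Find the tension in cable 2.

Weight W = 76.3 × 10 = 763 N acts straight down.
Horizontal: T_1 cos 43° = T_2 cos 55°  →  T_1 = 0.7843 T_2.
Vertical: T_1 sin 43° + T_2 sin 55° = 763.
Substituting the horizontal relation into the vertical equation gives 1.354 T_2 = 763, so T_2 = 563.5 N.

T_2 ≈ 564 N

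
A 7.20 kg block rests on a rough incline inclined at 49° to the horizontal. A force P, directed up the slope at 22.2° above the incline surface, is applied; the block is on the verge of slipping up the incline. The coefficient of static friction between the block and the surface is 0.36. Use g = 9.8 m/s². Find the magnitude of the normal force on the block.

On the verge of sliding up the incline, friction equals μN and acts down the slope.
Perpendicular: N + P sin 22.2° = W cos 49° = 46.29 N.
Along incline: P cos 22.2° = W sin 49° + μN  with W sin 49° = 53.25 N.
Solving the pair for P and N: P = 65.84 N, N = 21.41 N (and f = μN = 7.709 N).

N ≈ 21.4 N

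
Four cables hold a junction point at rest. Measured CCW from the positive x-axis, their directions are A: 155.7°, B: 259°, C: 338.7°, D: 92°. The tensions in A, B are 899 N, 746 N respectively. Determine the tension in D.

T_D ≈ 748 N

Resolve: ΣF_x = 899 cos 155.7° + 746 cos 259° + T_C cos 338.7° + T_D cos 92° = 0.
        ΣF_y = 899 sin 155.7° + 746 sin 259° + T_C sin 338.7° + T_D sin 92° = 0.
The known terms sum to (-961.7, -362.3) N, so 0.9317 T_C − 0.0349 T_D = 961.7 and -0.3633 T_C + 0.9994 T_D = 362.3.
Solving simultaneously: T_C = 1060 N, T_D = 747.9 N.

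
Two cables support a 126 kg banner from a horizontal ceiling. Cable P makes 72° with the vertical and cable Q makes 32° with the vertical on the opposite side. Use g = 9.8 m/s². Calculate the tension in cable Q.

T_Q ≈ 1210 N

Angles from the horizontal: cable P is 90° − 72° = 18°, cable Q is 90° − 32° = 58°.
Weight W = 126 × 9.8 = 1235 N acts straight down.
Horizontal: T_P cos 18° = T_Q cos 58°  →  T_P = 0.5572 T_Q.
Vertical: T_P sin 18° + T_Q sin 58° = 1235.
Substituting the horizontal relation into the vertical equation gives 1.02 T_Q = 1235, so T_Q = 1210 N.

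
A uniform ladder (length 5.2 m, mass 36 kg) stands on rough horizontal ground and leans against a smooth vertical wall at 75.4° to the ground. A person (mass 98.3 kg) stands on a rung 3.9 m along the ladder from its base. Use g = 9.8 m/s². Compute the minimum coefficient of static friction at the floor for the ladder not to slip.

ΣF_y = 0: N_floor = 36×9.8 + 98.3×9.8 = 1316.1 N.
Torques about the foot: N_wall · 5.2 sin 75.4° = 36×9.8×2.6 cos 75.4° + 98.3×9.8×3.9 cos 75.4° → N_wall = 234.15 N.
ΣF_x = 0: f_floor = N_wall = 234.15 N.
μ_min = f_floor / N_floor = 234.15 / 1316.1 = 0.1779.

μ_min ≈ 0.178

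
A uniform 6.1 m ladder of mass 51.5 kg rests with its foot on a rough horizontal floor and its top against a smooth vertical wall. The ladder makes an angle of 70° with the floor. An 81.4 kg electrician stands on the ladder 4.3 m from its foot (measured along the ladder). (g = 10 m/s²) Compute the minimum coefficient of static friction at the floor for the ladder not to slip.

μ_min ≈ 0.228

ΣF_y = 0: N_floor = 51.5×10 + 81.4×10 = 1329 N.
Torques about the foot: N_wall · 6.1 sin 70° = 51.5×10×3.05 cos 70° + 81.4×10×4.3 cos 70° → N_wall = 302.57 N.
ΣF_x = 0: f_floor = N_wall = 302.57 N.
μ_min = f_floor / N_floor = 302.57 / 1329 = 0.2277.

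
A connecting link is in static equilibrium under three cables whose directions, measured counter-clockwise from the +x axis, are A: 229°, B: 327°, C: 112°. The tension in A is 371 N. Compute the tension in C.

T_C ≈ 641 N

Resolve: ΣF_x = 371 cos 229° + T_B cos 327° + T_C cos 112° = 0.
        ΣF_y = 371 sin 229° + T_B sin 327° + T_C sin 112° = 0.
The known terms sum to (-243.4, -280) N, so 0.8387 T_B − 0.3746 T_C = 243.4 and -0.5446 T_B + 0.9272 T_C = 280.
Solving simultaneously: T_B = 576.3 N, T_C = 640.5 N.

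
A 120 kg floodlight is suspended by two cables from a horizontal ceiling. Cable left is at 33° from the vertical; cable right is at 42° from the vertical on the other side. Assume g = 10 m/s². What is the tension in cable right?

Angles from the horizontal: cable left is 90° − 33° = 57°, cable right is 90° − 42° = 48°.
Weight W = 120 × 10 = 1200 N acts straight down.
Horizontal: T_left cos 57° = T_right cos 48°  →  T_left = 1.229 T_right.
Vertical: T_left sin 57° + T_right sin 48° = 1200.
Substituting the horizontal relation into the vertical equation gives 1.774 T_right = 1200, so T_right = 676.6 N.

T_right ≈ 677 N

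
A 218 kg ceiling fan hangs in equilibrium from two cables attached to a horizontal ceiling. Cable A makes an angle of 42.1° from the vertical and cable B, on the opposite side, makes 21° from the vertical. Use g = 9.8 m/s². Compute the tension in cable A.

T_A ≈ 859 N

Angles from the horizontal: cable A is 90° − 42.1° = 47.9°, cable B is 90° − 21° = 69°.
Weight W = 218 × 9.8 = 2136 N acts straight down.
Horizontal: T_A cos 47.9° = T_B cos 69°  →  T_B = 1.871 T_A.
Vertical: T_A sin 47.9° + T_B sin 69° = 2136.
Substituting the horizontal relation into the vertical equation gives 2.488 T_A = 2136, so T_A = 858.5 N.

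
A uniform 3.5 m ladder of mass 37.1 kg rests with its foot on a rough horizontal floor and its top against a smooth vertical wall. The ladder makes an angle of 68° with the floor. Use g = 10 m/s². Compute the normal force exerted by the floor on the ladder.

ΣF_y = 0: N_floor = 37.1×10 = 371 N.

N_floor ≈ 371 N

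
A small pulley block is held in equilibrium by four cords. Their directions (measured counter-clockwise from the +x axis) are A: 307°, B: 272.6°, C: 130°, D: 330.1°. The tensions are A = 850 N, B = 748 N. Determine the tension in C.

T_C ≈ 2810 N

Resolve: ΣF_x = 850 cos 307° + 748 cos 272.6° + T_C cos 130° + T_D cos 330.1° = 0.
        ΣF_y = 850 sin 307° + 748 sin 272.6° + T_C sin 130° + T_D sin 330.1° = 0.
The known terms sum to (545.5, -1426) N, so -0.6428 T_C + 0.8669 T_D = -545.5 and 0.7660 T_C − 0.4985 T_D = 1426.
Solving simultaneously: T_C = 2806 N, T_D = 1451 N.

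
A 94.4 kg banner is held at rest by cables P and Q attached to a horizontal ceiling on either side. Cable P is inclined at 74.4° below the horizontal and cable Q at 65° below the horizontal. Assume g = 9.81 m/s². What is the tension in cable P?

T_P ≈ 601 N

Weight W = 94.4 × 9.81 = 926.1 N acts straight down.
Horizontal: T_P cos 74.4° = T_Q cos 65°  →  T_Q = 0.6363 T_P.
Vertical: T_P sin 74.4° + T_Q sin 65° = 926.1.
Substituting the horizontal relation into the vertical equation gives 1.54 T_P = 926.1, so T_P = 601.4 N.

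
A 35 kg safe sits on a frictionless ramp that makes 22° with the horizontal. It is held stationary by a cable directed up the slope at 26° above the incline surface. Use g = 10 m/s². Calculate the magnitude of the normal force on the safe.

Take axes along and perpendicular to the incline. Weight components: W sin 22° = 131.1 N down-slope, W cos 22° = 324.5 N into the surface.
Along incline: T cos 26° = W sin 22° → T = 145.9 N.
Perpendicular: N = W cos 22° − T sin 26° = 260.6 N.

N ≈ 261 N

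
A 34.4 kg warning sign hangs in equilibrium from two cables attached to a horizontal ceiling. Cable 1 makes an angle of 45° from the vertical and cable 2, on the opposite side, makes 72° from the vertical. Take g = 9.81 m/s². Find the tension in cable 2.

Angles from the horizontal: cable 1 is 90° − 45° = 45°, cable 2 is 90° − 72° = 18°.
Weight W = 34.4 × 9.81 = 337.5 N acts straight down.
Horizontal: T_1 cos 45° = T_2 cos 18°  →  T_1 = 1.345 T_2.
Vertical: T_1 sin 45° + T_2 sin 18° = 337.5.
Substituting the horizontal relation into the vertical equation gives 1.26 T_2 = 337.5, so T_2 = 267.8 N.

T_2 ≈ 268 N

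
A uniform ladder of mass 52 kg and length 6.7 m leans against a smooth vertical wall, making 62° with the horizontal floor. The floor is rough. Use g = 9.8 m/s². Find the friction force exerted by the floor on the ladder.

f ≈ 135 N

Torques about the foot: N_wall · 6.7 sin 62° = 52×9.8×3.35 cos 62° → N_wall = 135.48 N.
ΣF_x = 0: f_floor = N_wall = 135.48 N.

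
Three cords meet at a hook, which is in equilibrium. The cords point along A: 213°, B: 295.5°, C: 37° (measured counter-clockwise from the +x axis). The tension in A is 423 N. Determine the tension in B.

T_B ≈ 30.1 N

Resolve: ΣF_x = 423 cos 213° + T_B cos 295.5° + T_C cos 37° = 0.
        ΣF_y = 423 sin 213° + T_B sin 295.5° + T_C sin 37° = 0.
The known terms sum to (-354.8, -230.4) N, so 0.4305 T_B + 0.7986 T_C = 354.8 and -0.9026 T_B + 0.6018 T_C = 230.4.
Solving simultaneously: T_B = 30.11 N, T_C = 428 N.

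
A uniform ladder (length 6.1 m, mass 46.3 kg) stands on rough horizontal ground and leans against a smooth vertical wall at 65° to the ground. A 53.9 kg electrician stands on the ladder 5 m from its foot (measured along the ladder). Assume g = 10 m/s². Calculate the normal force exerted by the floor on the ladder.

N_floor ≈ 1000 N

ΣF_y = 0: N_floor = 46.3×10 + 53.9×10 = 1002 N.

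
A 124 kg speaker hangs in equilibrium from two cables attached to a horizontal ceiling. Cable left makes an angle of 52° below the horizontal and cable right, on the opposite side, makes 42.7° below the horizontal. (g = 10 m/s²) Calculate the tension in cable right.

Weight W = 124 × 10 = 1240 N acts straight down.
Horizontal: T_left cos 52° = T_right cos 42.7°  →  T_left = 1.194 T_right.
Vertical: T_left sin 52° + T_right sin 42.7° = 1240.
Substituting the horizontal relation into the vertical equation gives 1.619 T_right = 1240, so T_right = 766 N.

T_right ≈ 766 N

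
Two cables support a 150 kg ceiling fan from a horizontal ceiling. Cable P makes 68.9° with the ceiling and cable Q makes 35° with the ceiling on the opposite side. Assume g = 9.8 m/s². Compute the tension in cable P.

Weight W = 150 × 9.8 = 1470 N acts straight down.
Horizontal: T_P cos 68.9° = T_Q cos 35°  →  T_Q = 0.4395 T_P.
Vertical: T_P sin 68.9° + T_Q sin 35° = 1470.
Substituting the horizontal relation into the vertical equation gives 1.185 T_P = 1470, so T_P = 1240 N.

T_P ≈ 1240 N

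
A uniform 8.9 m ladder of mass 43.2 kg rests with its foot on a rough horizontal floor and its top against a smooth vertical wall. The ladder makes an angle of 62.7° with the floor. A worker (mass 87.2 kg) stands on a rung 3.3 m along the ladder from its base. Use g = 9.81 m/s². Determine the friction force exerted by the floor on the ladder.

f ≈ 273 N

Torques about the foot: N_wall · 8.9 sin 62.7° = 43.2×9.81×4.45 cos 62.7° + 87.2×9.81×3.3 cos 62.7° → N_wall = 273.08 N.
ΣF_x = 0: f_floor = N_wall = 273.08 N.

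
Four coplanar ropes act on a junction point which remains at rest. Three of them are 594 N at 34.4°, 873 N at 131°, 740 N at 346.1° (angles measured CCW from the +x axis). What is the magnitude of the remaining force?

F ≈ 1030 N

Sum the known components: ΣF_x = 635.7 N, ΣF_y = 816.7 N.
For equilibrium the remaining force must supply (−ΣF_x, −ΣF_y) = (-635.7, -816.7) N.
Magnitude = √((-635.7)² + (-816.7)²) = 1035 N; direction = atan2(-816.7, -635.7) = 232.1°.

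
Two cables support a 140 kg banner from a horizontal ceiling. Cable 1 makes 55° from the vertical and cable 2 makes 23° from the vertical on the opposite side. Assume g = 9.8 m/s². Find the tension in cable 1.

T_1 ≈ 548 N

Angles from the horizontal: cable 1 is 90° − 55° = 35°, cable 2 is 90° − 23° = 67°.
Weight W = 140 × 9.8 = 1372 N acts straight down.
Horizontal: T_1 cos 35° = T_2 cos 67°  →  T_2 = 2.096 T_1.
Vertical: T_1 sin 35° + T_2 sin 67° = 1372.
Substituting the horizontal relation into the vertical equation gives 2.503 T_1 = 1372, so T_1 = 548.1 N.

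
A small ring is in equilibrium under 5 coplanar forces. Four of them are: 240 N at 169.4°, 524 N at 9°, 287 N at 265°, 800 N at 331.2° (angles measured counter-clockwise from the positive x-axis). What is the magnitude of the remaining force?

F ≈ 1100 N

Sum the known components: ΣF_x = 957.7 N, ΣF_y = -545.2 N.
For equilibrium the remaining force must supply (−ΣF_x, −ΣF_y) = (-957.7, 545.2) N.
Magnitude = √((-957.7)² + (545.2)²) = 1102 N; direction = atan2(545.2, -957.7) = 150.3°.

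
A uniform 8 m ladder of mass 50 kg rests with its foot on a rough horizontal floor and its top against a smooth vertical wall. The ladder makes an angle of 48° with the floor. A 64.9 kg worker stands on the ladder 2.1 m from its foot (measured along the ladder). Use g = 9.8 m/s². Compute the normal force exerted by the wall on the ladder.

N_wall ≈ 371 N

Torques about the foot: N_wall · 8 sin 48° = 50×9.8×4 cos 48° + 64.9×9.8×2.1 cos 48° → N_wall = 370.93 N.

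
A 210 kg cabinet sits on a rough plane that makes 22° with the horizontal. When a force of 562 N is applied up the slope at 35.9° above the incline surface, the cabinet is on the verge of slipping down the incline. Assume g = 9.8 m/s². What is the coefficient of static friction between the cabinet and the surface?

μ ≈ 0.200

On the verge of sliding down the incline, friction is at its maximum μN and acts up the slope.
Perpendicular to incline: N = W cos 22° − P sin 35.9° = 1908 − 329.5 = 1579 N.
Along incline: P cos 35.9° + μN = W sin 22° → μ = (W sin 22° − P cos 35.9°) / N = 0.2.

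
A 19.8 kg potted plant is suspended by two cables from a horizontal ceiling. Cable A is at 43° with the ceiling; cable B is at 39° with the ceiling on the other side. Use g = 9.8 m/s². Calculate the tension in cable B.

T_B ≈ 143 N

Weight W = 19.8 × 9.8 = 194 N acts straight down.
Horizontal: T_A cos 43° = T_B cos 39°  →  T_A = 1.063 T_B.
Vertical: T_A sin 43° + T_B sin 39° = 194.
Substituting the horizontal relation into the vertical equation gives 1.354 T_B = 194, so T_B = 143.3 N.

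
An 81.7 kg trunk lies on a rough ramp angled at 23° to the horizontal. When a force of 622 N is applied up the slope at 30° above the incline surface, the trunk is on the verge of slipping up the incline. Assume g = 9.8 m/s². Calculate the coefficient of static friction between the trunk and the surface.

On the verge of sliding up the incline, friction is at its maximum μN and acts down the slope.
Perpendicular to incline: N = W cos 23° − P sin 30° = 737 − 311 = 426 N.
Along incline: P cos 30° − μN = W sin 23° → μ = −(W sin 23° − P cos 30°) / N = 0.5301.

μ ≈ 0.530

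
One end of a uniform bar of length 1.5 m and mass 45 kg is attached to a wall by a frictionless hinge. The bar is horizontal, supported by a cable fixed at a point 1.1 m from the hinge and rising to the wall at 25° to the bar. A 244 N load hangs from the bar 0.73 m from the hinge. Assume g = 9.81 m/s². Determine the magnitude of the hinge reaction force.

|H| ≈ 1020 N

Take torques about the hinge: T sin 25° · 1.1 = 45×9.81×0.75 + 244×0.73 = 509.21 N·m.
So T = 509.21 / (0.4226 × 1.1) = 1095.4 N.
ΣF_x = 0: H_x = T cos 25° = 992.73 N.
ΣF_y = 0: H_y = (45×9.81 + 244) − T sin 25° = 685.45 − 462.92 = 222.53 N.
|H| = √(H_x² + H_y²) = √((992.73)² + (222.53)²) = 1017.4 N.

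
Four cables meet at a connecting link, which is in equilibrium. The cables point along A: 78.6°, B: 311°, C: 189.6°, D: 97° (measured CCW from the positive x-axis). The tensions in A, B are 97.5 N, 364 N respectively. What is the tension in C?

Resolve: ΣF_x = 97.5 cos 78.6° + 364 cos 311° + T_C cos 189.6° + T_D cos 97° = 0.
        ΣF_y = 97.5 sin 78.6° + 364 sin 311° + T_C sin 189.6° + T_D sin 97° = 0.
The known terms sum to (258.1, -179.1) N, so -0.9860 T_C − 0.1219 T_D = -258.1 and -0.1668 T_C + 0.9925 T_D = 179.1.
Solving simultaneously: T_C = 234.6 N, T_D = 219.9 N.

T_C ≈ 235 N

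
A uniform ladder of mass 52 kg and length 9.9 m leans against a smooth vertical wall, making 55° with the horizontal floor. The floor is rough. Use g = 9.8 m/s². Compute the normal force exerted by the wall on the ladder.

N_wall ≈ 178 N

Torques about the foot: N_wall · 9.9 sin 55° = 52×9.8×4.95 cos 55° → N_wall = 178.41 N.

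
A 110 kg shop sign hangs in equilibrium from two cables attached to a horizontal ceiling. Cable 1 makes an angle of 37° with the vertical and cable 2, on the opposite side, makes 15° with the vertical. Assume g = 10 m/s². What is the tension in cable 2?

Angles from the horizontal: cable 1 is 90° − 37° = 53°, cable 2 is 90° − 15° = 75°.
Weight W = 110 × 10 = 1100 N acts straight down.
Horizontal: T_1 cos 53° = T_2 cos 75°  →  T_1 = 0.4301 T_2.
Vertical: T_1 sin 53° + T_2 sin 75° = 1100.
Substituting the horizontal relation into the vertical equation gives 1.309 T_2 = 1100, so T_2 = 840.1 N.

T_2 ≈ 840 N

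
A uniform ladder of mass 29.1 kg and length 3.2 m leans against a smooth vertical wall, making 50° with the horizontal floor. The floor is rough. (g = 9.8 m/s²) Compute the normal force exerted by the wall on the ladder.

Torques about the foot: N_wall · 3.2 sin 50° = 29.1×9.8×1.6 cos 50° → N_wall = 119.65 N.

N_wall ≈ 120 N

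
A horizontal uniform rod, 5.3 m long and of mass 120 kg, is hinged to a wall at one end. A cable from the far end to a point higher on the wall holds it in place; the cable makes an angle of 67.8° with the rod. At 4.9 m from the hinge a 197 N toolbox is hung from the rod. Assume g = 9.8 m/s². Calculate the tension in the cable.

T ≈ 832 N

Take torques about the hinge: T sin 67.8° · 5.3 = 120×9.8×2.65 + 197×4.9 = 4081.7 N·m.
So T = 4081.7 / (0.9259 × 5.3) = 831.79 N.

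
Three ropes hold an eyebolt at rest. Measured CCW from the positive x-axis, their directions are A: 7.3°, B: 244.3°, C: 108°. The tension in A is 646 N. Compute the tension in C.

Resolve: ΣF_x = 646 cos 7.3° + T_B cos 244.3° + T_C cos 108° = 0.
        ΣF_y = 646 sin 7.3° + T_B sin 244.3° + T_C sin 108° = 0.
The known terms sum to (640.8, 82.08) N, so -0.4337 T_B − 0.3090 T_C = -640.8 and -0.9011 T_B + 0.9511 T_C = -82.08.
Solving simultaneously: T_B = 918.8 N, T_C = 784.2 N.

T_C ≈ 784 N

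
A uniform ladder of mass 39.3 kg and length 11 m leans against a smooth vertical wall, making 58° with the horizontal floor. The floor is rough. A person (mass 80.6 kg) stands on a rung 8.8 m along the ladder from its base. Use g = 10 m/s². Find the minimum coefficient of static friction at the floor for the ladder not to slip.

μ_min ≈ 0.438

ΣF_y = 0: N_floor = 39.3×10 + 80.6×10 = 1199 N.
Torques about the foot: N_wall · 11 sin 58° = 39.3×10×5.5 cos 58° + 80.6×10×8.8 cos 58° → N_wall = 525.7 N.
ΣF_x = 0: f_floor = N_wall = 525.7 N.
μ_min = f_floor / N_floor = 525.7 / 1199 = 0.4385.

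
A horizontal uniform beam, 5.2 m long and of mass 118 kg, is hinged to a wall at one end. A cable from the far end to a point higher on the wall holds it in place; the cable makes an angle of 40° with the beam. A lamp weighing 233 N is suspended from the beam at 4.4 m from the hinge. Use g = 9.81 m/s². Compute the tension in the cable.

Take torques about the hinge: T sin 40° · 5.2 = 118×9.81×2.6 + 233×4.4 = 4034.9 N·m.
So T = 4034.9 / (0.6428 × 5.2) = 1207.2 N.

T ≈ 1210 N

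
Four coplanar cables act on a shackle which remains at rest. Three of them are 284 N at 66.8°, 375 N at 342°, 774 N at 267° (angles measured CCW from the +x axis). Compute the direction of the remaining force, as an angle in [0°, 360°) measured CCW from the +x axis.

θ ≈ 124°

Sum the known components: ΣF_x = 428 N, ΣF_y = -627.8 N.
For equilibrium the remaining force must supply (−ΣF_x, −ΣF_y) = (-428, 627.8) N.
Magnitude = √((-428)² + (627.8)²) = 759.8 N; direction = atan2(627.8, -428) = 124.3°.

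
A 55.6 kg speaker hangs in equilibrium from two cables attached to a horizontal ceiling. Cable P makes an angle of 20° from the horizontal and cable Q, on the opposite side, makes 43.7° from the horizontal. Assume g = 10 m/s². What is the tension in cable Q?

Weight W = 55.6 × 10 = 556 N acts straight down.
Horizontal: T_P cos 20° = T_Q cos 43.7°  →  T_P = 0.7694 T_Q.
Vertical: T_P sin 20° + T_Q sin 43.7° = 556.
Substituting the horizontal relation into the vertical equation gives 0.954 T_Q = 556, so T_Q = 582.8 N.

T_Q ≈ 583 N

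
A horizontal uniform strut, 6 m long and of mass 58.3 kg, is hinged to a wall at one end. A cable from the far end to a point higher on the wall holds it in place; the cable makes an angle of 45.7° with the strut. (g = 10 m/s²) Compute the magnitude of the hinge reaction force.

Take torques about the hinge: T sin 45.7° · 6 = 58.3×10×3 = 1749 N·m.
So T = 1749 / (0.7157 × 6) = 407.3 N.
ΣF_x = 0: H_x = T cos 45.7° = 284.46 N.
ΣF_y = 0: H_y = (58.3×10) − T sin 45.7° = 583 − 291.5 = 291.5 N.
|H| = √(H_x² + H_y²) = √((284.46)² + (291.5)²) = 407.3 N.

|H| ≈ 407 N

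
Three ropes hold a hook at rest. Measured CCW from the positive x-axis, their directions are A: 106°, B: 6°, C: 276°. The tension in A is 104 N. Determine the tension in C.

T_C ≈ 102 N

Resolve: ΣF_x = 104 cos 106° + T_B cos 6° + T_C cos 276° = 0.
        ΣF_y = 104 sin 106° + T_B sin 6° + T_C sin 276° = 0.
The known terms sum to (-28.67, 99.97) N, so 0.9945 T_B + 0.1045 T_C = 28.67 and 0.1045 T_B − 0.9945 T_C = -99.97.
Solving simultaneously: T_B = 18.06 N, T_C = 102.4 N.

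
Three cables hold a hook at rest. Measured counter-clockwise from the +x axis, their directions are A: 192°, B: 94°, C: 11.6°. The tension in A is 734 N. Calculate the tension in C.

Resolve: ΣF_x = 734 cos 192° + T_B cos 94° + T_C cos 11.6° = 0.
        ΣF_y = 734 sin 192° + T_B sin 94° + T_C sin 11.6° = 0.
The known terms sum to (-718, -152.6) N, so -0.0698 T_B + 0.9796 T_C = 718 and 0.9976 T_B + 0.2011 T_C = 152.6.
Solving simultaneously: T_B = 5.170 N, T_C = 733.3 N.

T_C ≈ 733 N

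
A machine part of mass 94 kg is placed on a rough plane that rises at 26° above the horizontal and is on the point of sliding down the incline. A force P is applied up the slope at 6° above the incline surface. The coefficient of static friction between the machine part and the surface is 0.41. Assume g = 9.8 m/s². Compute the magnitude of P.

On the verge of sliding down the incline, friction equals μN and acts up the slope.
Perpendicular: N + P sin 6° = W cos 26° = 828 N.
Along incline: P cos 6° + μN = W sin 26° with W sin 26° = 403.8 N.
Solving the pair for P and N: P = 67.63 N, N = 820.9 N (and f = μN = 336.6 N).

P ≈ 67.6 N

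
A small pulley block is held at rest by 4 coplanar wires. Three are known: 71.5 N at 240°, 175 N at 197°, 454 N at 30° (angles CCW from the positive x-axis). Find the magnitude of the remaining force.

Sum the known components: ΣF_x = 190.1 N, ΣF_y = 113.9 N.
For equilibrium the remaining force must supply (−ΣF_x, −ΣF_y) = (-190.1, -113.9) N.
Magnitude = √((-190.1)² + (-113.9)²) = 221.6 N; direction = atan2(-113.9, -190.1) = 210.9°.

F ≈ 222 N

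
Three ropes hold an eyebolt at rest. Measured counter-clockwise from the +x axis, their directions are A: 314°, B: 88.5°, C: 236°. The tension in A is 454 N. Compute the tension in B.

Resolve: ΣF_x = 454 cos 314° + T_B cos 88.5° + T_C cos 236° = 0.
        ΣF_y = 454 sin 314° + T_B sin 88.5° + T_C sin 236° = 0.
The known terms sum to (315.4, -326.6) N, so 0.0262 T_B − 0.5592 T_C = -315.4 and 0.9997 T_B − 0.8290 T_C = 326.6.
Solving simultaneously: T_B = 826.5 N, T_C = 602.7 N.

T_B ≈ 827 N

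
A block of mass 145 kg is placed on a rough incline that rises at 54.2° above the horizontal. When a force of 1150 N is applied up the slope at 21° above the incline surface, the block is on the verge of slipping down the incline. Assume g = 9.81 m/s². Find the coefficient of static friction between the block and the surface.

On the verge of sliding down the incline, friction is at its maximum μN and acts up the slope.
Perpendicular to incline: N = W cos 54.2° − P sin 21° = 832.1 − 412.1 = 419.9 N.
Along incline: P cos 21° + μN = W sin 54.2° → μ = (W sin 54.2° − P cos 21°) / N = 0.1907.

μ ≈ 0.191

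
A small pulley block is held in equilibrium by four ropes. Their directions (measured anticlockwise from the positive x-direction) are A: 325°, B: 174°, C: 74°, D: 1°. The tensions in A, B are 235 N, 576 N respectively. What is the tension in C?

Resolve: ΣF_x = 235 cos 325° + 576 cos 174° + T_C cos 74° + T_D cos 1° = 0.
        ΣF_y = 235 sin 325° + 576 sin 174° + T_C sin 74° + T_D sin 1° = 0.
The known terms sum to (-380.3, -74.58) N, so 0.2756 T_C + 0.9998 T_D = 380.3 and 0.9613 T_C + 0.0175 T_D = 74.58.
Solving simultaneously: T_C = 71.04 N, T_D = 360.8 N.

T_C ≈ 71 N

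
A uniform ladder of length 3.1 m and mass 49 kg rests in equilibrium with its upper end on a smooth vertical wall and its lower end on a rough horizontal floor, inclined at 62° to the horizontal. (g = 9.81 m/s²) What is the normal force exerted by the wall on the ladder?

N_wall ≈ 128 N

Torques about the foot: N_wall · 3.1 sin 62° = 49×9.81×1.55 cos 62° → N_wall = 127.79 N.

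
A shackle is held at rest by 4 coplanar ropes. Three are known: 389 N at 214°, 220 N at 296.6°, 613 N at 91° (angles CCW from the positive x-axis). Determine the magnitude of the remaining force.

F ≈ 307 N

Sum the known components: ΣF_x = -234.7 N, ΣF_y = 198.7 N.
For equilibrium the remaining force must supply (−ΣF_x, −ΣF_y) = (234.7, -198.7) N.
Magnitude = √((234.7)² + (-198.7)²) = 307.5 N; direction = atan2(-198.7, 234.7) = 319.8°.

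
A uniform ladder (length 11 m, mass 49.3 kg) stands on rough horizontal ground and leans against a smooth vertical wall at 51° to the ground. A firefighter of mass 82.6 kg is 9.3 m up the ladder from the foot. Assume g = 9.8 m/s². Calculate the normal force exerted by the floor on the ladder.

N_floor ≈ 1290 N

ΣF_y = 0: N_floor = 49.3×9.8 + 82.6×9.8 = 1292.6 N.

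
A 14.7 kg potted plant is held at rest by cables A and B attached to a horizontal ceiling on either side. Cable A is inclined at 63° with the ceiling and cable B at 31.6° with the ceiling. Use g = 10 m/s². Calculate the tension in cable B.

T_B ≈ 67 N

Weight W = 14.7 × 10 = 147 N acts straight down.
Horizontal: T_A cos 63° = T_B cos 31.6°  →  T_A = 1.876 T_B.
Vertical: T_A sin 63° + T_B sin 31.6° = 147.
Substituting the horizontal relation into the vertical equation gives 2.196 T_B = 147, so T_B = 66.95 N.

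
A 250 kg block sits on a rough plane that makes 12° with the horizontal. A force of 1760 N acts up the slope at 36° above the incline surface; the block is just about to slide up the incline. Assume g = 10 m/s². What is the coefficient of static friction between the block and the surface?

μ ≈ 0.641

On the verge of sliding up the incline, friction is at its maximum μN and acts down the slope.
Perpendicular to incline: N = W cos 12° − P sin 36° = 2445 − 1035 = 1411 N.
Along incline: P cos 36° − μN = W sin 12° → μ = −(W sin 12° − P cos 36°) / N = 0.6408.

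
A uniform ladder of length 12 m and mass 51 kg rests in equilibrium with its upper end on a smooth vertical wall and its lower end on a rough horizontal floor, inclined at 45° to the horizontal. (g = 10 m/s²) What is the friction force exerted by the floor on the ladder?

Torques about the foot: N_wall · 12 sin 45° = 51×10×6 cos 45° → N_wall = 255 N.
ΣF_x = 0: f_floor = N_wall = 255 N.

f ≈ 255 N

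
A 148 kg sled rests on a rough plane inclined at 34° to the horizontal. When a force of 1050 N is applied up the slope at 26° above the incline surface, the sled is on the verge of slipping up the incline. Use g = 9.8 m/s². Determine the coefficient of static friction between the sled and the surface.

On the verge of sliding up the incline, friction is at its maximum μN and acts down the slope.
Perpendicular to incline: N = W cos 34° − P sin 26° = 1202 − 460.3 = 742.1 N.
Along incline: P cos 26° − μN = W sin 34° → μ = −(W sin 34° − P cos 26°) / N = 0.1788.

μ ≈ 0.179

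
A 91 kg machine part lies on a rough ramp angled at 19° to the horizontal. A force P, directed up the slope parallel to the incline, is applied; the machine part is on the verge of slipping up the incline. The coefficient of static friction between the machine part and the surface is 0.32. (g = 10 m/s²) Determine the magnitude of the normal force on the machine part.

On the verge of sliding up the incline, friction equals μN and acts down the slope.
Perpendicular: N + P sin 0° = W cos 19° = 860.4 N.
Along incline: P cos 0° = W sin 19° + μN  with W sin 19° = 296.3 N.
Solving the pair for P and N: P = 571.6 N, N = 860.4 N (and f = μN = 275.3 N).

N ≈ 860 N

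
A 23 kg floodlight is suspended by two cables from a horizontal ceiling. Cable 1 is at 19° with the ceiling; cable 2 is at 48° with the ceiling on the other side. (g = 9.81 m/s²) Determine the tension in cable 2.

Weight W = 23 × 9.81 = 225.6 N acts straight down.
Horizontal: T_1 cos 19° = T_2 cos 48°  →  T_1 = 0.7077 T_2.
Vertical: T_1 sin 19° + T_2 sin 48° = 225.6.
Substituting the horizontal relation into the vertical equation gives 0.9735 T_2 = 225.6, so T_2 = 231.8 N.

T_2 ≈ 232 N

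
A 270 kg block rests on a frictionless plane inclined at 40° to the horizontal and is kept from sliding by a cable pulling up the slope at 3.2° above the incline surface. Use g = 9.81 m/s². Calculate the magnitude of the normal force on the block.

Take axes along and perpendicular to the incline. Weight components: W sin 40° = 1703 N down-slope, W cos 40° = 2029 N into the surface.
Along incline: T cos 3.2° = W sin 40° → T = 1705 N.
Perpendicular: N = W cos 40° − T sin 3.2° = 1934 N.

N ≈ 1930 N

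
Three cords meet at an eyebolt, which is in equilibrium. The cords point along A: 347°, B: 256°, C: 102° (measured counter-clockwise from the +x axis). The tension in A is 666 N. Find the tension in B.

T_B ≈ 1380 N

Resolve: ΣF_x = 666 cos 347° + T_B cos 256° + T_C cos 102° = 0.
        ΣF_y = 666 sin 347° + T_B sin 256° + T_C sin 102° = 0.
The known terms sum to (648.9, -149.8) N, so -0.2419 T_B − 0.2079 T_C = -648.9 and -0.9703 T_B + 0.9781 T_C = 149.8.
Solving simultaneously: T_B = 1377 N, T_C = 1519 N.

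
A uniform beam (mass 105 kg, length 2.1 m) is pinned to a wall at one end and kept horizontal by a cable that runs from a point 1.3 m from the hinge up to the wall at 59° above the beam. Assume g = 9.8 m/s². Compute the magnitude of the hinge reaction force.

Take torques about the hinge: T sin 59° · 1.3 = 105×9.8×1.05 = 1080.5 N·m.
So T = 1080.5 / (0.8572 × 1.3) = 969.61 N.
ΣF_x = 0: H_x = T cos 59° = 499.38 N.
ΣF_y = 0: H_y = (105×9.8) − T sin 59° = 1029 − 831.12 = 197.88 N.
|H| = √(H_x² + H_y²) = √((499.38)² + (197.88)²) = 537.16 N.

|H| ≈ 537 N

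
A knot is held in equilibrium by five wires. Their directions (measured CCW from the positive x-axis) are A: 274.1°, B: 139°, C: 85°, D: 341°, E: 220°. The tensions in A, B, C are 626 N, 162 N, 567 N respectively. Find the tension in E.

T_E ≈ 40.9 N

Resolve: ΣF_x = 626 cos 274.1° + 162 cos 139° + 567 cos 85° + T_D cos 341° + T_E cos 220° = 0.
        ΣF_y = 626 sin 274.1° + 162 sin 139° + 567 sin 85° + T_D sin 341° + T_E sin 220° = 0.
The known terms sum to (-28.09, 46.73) N, so 0.9455 T_D − 0.7660 T_E = 28.09 and -0.3256 T_D − 0.6428 T_E = -46.73.
Solving simultaneously: T_D = 62.82 N, T_E = 40.87 N.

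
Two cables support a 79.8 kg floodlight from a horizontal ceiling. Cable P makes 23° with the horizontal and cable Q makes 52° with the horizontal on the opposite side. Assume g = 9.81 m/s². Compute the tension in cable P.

Weight W = 79.8 × 9.81 = 782.8 N acts straight down.
Horizontal: T_P cos 23° = T_Q cos 52°  →  T_Q = 1.495 T_P.
Vertical: T_P sin 23° + T_Q sin 52° = 782.8.
Substituting the horizontal relation into the vertical equation gives 1.569 T_P = 782.8, so T_P = 499 N.

T_P ≈ 499 N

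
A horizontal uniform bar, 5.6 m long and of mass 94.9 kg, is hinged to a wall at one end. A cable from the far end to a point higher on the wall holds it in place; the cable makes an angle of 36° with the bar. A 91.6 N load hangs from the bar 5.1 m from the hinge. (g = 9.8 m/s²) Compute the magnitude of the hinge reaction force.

Take torques about the hinge: T sin 36° · 5.6 = 94.9×9.8×2.8 + 91.6×5.1 = 3071.2 N·m.
So T = 3071.2 / (0.5878 × 5.6) = 933.05 N.
ΣF_x = 0: H_x = T cos 36° = 754.85 N.
ΣF_y = 0: H_y = (94.9×9.8 + 91.6) − T sin 36° = 1021.6 − 548.43 = 473.19 N.
|H| = √(H_x² + H_y²) = √((754.85)² + (473.19)²) = 890.9 N.

|H| ≈ 891 N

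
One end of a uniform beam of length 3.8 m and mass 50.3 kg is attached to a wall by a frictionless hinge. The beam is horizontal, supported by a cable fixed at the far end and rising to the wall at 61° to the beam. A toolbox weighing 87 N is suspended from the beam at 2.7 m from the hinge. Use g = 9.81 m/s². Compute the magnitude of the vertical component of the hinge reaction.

|H_y| ≈ 272 N

Take torques about the hinge: T sin 61° · 3.8 = 50.3×9.81×1.9 + 87×2.7 = 1172.4 N·m.
So T = 1172.4 / (0.8746 × 3.8) = 352.77 N.
ΣF_y = 0: H_y = (50.3×9.81 + 87) − T sin 61° = 580.44 − 308.54 = 271.91 N.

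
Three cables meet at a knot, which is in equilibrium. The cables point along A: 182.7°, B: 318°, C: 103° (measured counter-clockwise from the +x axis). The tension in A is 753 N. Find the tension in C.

Resolve: ΣF_x = 753 cos 182.7° + T_B cos 318° + T_C cos 103° = 0.
        ΣF_y = 753 sin 182.7° + T_B sin 318° + T_C sin 103° = 0.
The known terms sum to (-752.2, -35.47) N, so 0.7431 T_B − 0.2250 T_C = 752.2 and -0.6691 T_B + 0.9744 T_C = 35.47.
Solving simultaneously: T_B = 1292 N, T_C = 923.4 N.

T_C ≈ 923 N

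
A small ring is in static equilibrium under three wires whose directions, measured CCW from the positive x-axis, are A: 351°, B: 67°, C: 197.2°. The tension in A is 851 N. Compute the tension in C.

Resolve: ΣF_x = 851 cos 351° + T_B cos 67° + T_C cos 197.2° = 0.
        ΣF_y = 851 sin 351° + T_B sin 67° + T_C sin 197.2° = 0.
The known terms sum to (840.5, -133.1) N, so 0.3907 T_B − 0.9553 T_C = -840.5 and 0.9205 T_B − 0.2957 T_C = 133.1.
Solving simultaneously: T_B = 491.9 N, T_C = 1081 N.

T_C ≈ 1080 N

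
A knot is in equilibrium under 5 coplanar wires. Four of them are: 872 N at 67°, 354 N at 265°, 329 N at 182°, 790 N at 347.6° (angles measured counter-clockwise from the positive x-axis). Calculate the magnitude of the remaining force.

Sum the known components: ΣF_x = 752.6 N, ΣF_y = 268.9 N.
For equilibrium the remaining force must supply (−ΣF_x, −ΣF_y) = (-752.6, -268.9) N.
Magnitude = √((-752.6)² + (-268.9)²) = 799.2 N; direction = atan2(-268.9, -752.6) = 199.7°.

F ≈ 799 N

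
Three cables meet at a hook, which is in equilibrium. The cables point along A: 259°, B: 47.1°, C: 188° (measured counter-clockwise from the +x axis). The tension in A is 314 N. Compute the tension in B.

T_B ≈ 471 N

Resolve: ΣF_x = 314 cos 259° + T_B cos 47.1° + T_C cos 188° = 0.
        ΣF_y = 314 sin 259° + T_B sin 47.1° + T_C sin 188° = 0.
The known terms sum to (-59.91, -308.2) N, so 0.6807 T_B − 0.9903 T_C = 59.91 and 0.7325 T_B − 0.1392 T_C = 308.2.
Solving simultaneously: T_B = 470.8 N, T_C = 263.1 N.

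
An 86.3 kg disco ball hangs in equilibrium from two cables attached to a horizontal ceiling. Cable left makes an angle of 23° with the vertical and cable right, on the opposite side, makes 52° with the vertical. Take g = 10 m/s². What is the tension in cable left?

Angles from the horizontal: cable left is 90° − 23° = 67°, cable right is 90° − 52° = 38°.
Weight W = 86.3 × 10 = 863 N acts straight down.
Horizontal: T_left cos 67° = T_right cos 38°  →  T_right = 0.4958 T_left.
Vertical: T_left sin 67° + T_right sin 38° = 863.
Substituting the horizontal relation into the vertical equation gives 1.226 T_left = 863, so T_left = 704 N.

T_left ≈ 704 N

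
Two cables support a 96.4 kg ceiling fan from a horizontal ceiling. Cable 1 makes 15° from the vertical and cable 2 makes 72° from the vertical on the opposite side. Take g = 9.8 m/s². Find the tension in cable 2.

Angles from the horizontal: cable 1 is 90° − 15° = 75°, cable 2 is 90° − 72° = 18°.
Weight W = 96.4 × 9.8 = 944.7 N acts straight down.
Horizontal: T_1 cos 75° = T_2 cos 18°  →  T_1 = 3.675 T_2.
Vertical: T_1 sin 75° + T_2 sin 18° = 944.7.
Substituting the horizontal relation into the vertical equation gives 3.858 T_2 = 944.7, so T_2 = 244.8 N.

T_2 ≈ 245 N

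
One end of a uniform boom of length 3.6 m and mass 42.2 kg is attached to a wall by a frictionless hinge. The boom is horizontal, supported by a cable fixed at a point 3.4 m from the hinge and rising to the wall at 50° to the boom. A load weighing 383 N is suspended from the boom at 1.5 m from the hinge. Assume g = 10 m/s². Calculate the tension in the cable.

T ≈ 512 N

Take torques about the hinge: T sin 50° · 3.4 = 42.2×10×1.8 + 383×1.5 = 1334.1 N·m.
So T = 1334.1 / (0.7660 × 3.4) = 512.22 N.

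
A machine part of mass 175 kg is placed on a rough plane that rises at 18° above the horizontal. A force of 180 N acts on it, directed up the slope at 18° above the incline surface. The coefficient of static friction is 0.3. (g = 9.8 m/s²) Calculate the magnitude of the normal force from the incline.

Axes along / perpendicular to the incline. W sin 18° = 530 N down-slope; W cos 18° = 1631 N into the surface.
Perpendicular: N = W cos 18° − P sin 18° = 1631 − 55.62 = 1575 N.
Along incline: P cos 18° + f = W sin 18° (friction acts up-slope) → f = 530 − 171.2 = 358.8 N.
|f| = 358.8 N ≤ μN = 472.6 N, so the machine part is indeed static.

N ≈ 1580 N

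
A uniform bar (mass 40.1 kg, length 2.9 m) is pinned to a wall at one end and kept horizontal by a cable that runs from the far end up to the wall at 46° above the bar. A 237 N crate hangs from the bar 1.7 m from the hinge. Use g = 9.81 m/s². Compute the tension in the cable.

Take torques about the hinge: T sin 46° · 2.9 = 40.1×9.81×1.45 + 237×1.7 = 973.3 N·m.
So T = 973.3 / (0.7193 × 2.9) = 466.57 N.

T ≈ 467 N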